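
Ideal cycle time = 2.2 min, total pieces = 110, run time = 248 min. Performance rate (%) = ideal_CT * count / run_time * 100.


Formula: Performance = (Ideal CT * Total Count) / Run Time * 100
Ideal output time = 2.2 * 110 = 242.0 min
Performance = 242.0 / 248 * 100 = 97.6%

97.6%


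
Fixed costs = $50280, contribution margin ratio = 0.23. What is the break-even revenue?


Formula: BER = Fixed Costs / Contribution Margin Ratio
BER = $50280 / 0.23
BER = $218608.70 (to the nearest cent)

$218608.70


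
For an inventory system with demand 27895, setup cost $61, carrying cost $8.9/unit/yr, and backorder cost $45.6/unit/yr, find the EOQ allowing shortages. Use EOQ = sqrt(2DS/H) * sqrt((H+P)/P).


Formula: EOQ* = sqrt(2DS/H) * sqrt((H+P)/P)
Base EOQ = sqrt(2*27895*61/8.9) = 618.37 units
Correction = sqrt((8.9+45.6)/45.6) = 1.09324
EOQ* = 618.37 * 1.09324 = 676.0 units

676.0 units


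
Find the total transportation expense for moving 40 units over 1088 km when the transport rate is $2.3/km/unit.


TC = dist * cost * units = 1088 * 2.3 * 40 = $100096.00

$100096.00


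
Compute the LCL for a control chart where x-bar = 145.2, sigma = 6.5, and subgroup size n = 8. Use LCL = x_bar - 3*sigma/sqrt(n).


LCL = 145.2 - 3 * 6.5 / sqrt(8)

138.31


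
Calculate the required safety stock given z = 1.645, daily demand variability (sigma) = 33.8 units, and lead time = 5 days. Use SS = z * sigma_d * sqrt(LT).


Formula: SS = z * sigma_d * sqrt(LT)
sqrt(LT) = sqrt(5) = 2.2361
SS = 1.645 * 33.8 * 2.2361
SS = 124.3 units

124.3 units


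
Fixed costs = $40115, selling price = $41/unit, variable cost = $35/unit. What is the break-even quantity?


Formula: BEQ = Fixed Costs / (Price - Variable Cost)
Contribution margin = $41 - $35 = $6/unit
BEQ = ceil($40115 / $6/unit) = ceil(6685.83) = 6686 units

6686 units


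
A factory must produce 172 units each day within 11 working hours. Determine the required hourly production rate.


Formula: Production Rate = Daily Demand / Available Hours
Rate = 172 units/day / 11 hours/day
Rate = 15.6 units/hour

15.6 units/hour


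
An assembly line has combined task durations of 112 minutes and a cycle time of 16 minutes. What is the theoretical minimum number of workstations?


Formula: N_min = ceil(Sum of Task Times / Cycle Time)
N_min = ceil(112 min / 16 min) = ceil(7.0)
N_min = 7 stations

7


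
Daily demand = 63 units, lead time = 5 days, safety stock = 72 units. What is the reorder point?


Formula: ROP = (Daily Demand * Lead Time) + Safety Stock
Demand during lead time = 63 * 5 = 315 units
ROP = 315 + 72 = 387 units

387 units


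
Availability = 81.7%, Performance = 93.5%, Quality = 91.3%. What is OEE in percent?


Formula: OEE = Availability * Performance * Quality / 10000
A * P = 81.7% * 93.5% / 100 = 76.39%
OEE = 76.39% * 91.3% / 100 = 69.7%

69.7%


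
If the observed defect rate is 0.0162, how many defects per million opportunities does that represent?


DPMO = defect_rate * 1000000 = 0.0162 * 1000000

16200


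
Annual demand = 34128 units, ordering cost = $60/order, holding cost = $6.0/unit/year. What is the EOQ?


Formula: EOQ = sqrt(2 * D * S / H)
Numerator: 2 * 34128 * 60 = 4095360
2DS/H = 4095360 / 6.0 = 682560.0
EOQ = sqrt(682560.0) = 826.2 units

826.2 units


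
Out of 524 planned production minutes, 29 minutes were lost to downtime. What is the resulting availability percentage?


Formula: Availability = (Planned Time - Downtime) / Planned Time * 100
Uptime = 524 - 29 = 495 min
Availability = 495 / 524 * 100 = 94.5%

94.5%


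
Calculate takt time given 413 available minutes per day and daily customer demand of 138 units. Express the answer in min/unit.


Formula: Takt Time = Available Production Time / Customer Demand
Takt = 413 min/day / 138 units/day
Takt = 2.99 min/unit

2.99 min/unit


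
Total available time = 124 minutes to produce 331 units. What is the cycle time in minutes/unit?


Formula: CT = Available Time / Number of Units
CT = 124 min / 331 units
CT = 0.37 min/unit

0.37 min/unit


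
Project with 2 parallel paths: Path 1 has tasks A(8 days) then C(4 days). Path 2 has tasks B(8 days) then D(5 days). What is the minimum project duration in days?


Path 1 = 8 + 4 = 12 days
Path 2 = 8 + 5 = 13 days
Duration = max(12, 13) = 13 days

13 days


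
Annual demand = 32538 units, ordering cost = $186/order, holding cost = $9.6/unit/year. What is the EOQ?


Formula: EOQ = sqrt(2 * D * S / H)
Numerator: 2 * 32538 * 186 = 12104136
2DS/H = 12104136 / 9.6 = 1260847.5
EOQ = sqrt(1260847.5) = 1122.9 units

1122.9 units


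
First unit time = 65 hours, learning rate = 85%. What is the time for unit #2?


Formula: T_n = T_1 * (learning_rate)^(log2(n)) where learning_rate = rate/100
Doublings = log2(2) = 1
T_n = 65 * 0.85^1
T_n = 65 * 0.85 = 55.3 hours

55.3 hours


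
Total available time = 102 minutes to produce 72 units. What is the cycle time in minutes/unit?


Formula: CT = Available Time / Number of Units
CT = 102 min / 72 units
CT = 1.42 min/unit

1.42 min/unit


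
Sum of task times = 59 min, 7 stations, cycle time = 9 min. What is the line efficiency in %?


Formula: Efficiency = Sum of Task Times / (N_stations * CT) * 100
Total station capacity = 7 stations * 9 min = 63 min
Efficiency = 59 / 63 * 100 = 93.7%

93.7%


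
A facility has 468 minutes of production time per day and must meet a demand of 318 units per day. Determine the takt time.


Formula: Takt Time = Available Production Time / Customer Demand
Takt = 468 min/day / 318 units/day
Takt = 1.47 min/unit

1.47 min/unit


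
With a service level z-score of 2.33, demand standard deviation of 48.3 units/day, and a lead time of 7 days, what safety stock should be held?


Formula: SS = z * sigma_d * sqrt(LT)
sqrt(LT) = sqrt(7) = 2.6458
SS = 2.33 * 48.3 * 2.6458
SS = 297.8 units

297.8 units


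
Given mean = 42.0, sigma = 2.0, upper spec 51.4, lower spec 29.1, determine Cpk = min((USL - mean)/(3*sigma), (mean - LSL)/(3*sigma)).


Cpu = (51.4 - 42.0) / (3 * 2.0) = 1.57
Cpl = (42.0 - 29.1) / (3 * 2.0) = 2.15
Cpk = min(1.57, 2.15) = 1.57

1.57


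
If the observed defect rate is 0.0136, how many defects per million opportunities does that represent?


DPMO = defect_rate * 1000000 = 0.0136 * 1000000

13600


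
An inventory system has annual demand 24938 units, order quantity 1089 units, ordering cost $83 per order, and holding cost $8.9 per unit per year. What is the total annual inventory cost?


TC = 24938/1089 * 83 + 1089/2 * 8.9

$6746.74


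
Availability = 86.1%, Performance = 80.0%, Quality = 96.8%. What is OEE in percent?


Formula: OEE = Availability * Performance * Quality / 10000
A * P = 86.1% * 80.0% / 100 = 68.88%
OEE = 68.88% * 96.8% / 100 = 66.7%

66.7%


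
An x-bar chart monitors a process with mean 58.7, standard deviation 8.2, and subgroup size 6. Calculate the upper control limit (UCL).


UCL = 58.7 + 3 * 8.2 / sqrt(6)

68.74


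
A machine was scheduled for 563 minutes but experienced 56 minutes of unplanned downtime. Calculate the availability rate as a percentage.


Formula: Availability = (Planned Time - Downtime) / Planned Time * 100
Uptime = 563 - 56 = 507 min
Availability = 507 / 563 * 100 = 90.1%

90.1%


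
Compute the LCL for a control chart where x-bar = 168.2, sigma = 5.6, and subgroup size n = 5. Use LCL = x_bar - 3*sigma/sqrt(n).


LCL = 168.2 - 3 * 5.6 / sqrt(5)

160.69


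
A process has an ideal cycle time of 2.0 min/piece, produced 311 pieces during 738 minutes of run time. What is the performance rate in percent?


Formula: Performance = (Ideal CT * Total Count) / Run Time * 100
Ideal output time = 2.0 * 311 = 622.0 min
Performance = 622.0 / 738 * 100 = 84.3%

84.3%


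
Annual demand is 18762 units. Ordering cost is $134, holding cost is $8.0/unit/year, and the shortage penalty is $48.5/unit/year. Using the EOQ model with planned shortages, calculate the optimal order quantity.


Formula: EOQ* = sqrt(2DS/H) * sqrt((H+P)/P)
Base EOQ = sqrt(2*18762*134/8.0) = 792.8 units
Correction = sqrt((8.0+48.5)/48.5) = 1.07933
EOQ* = 792.8 * 1.07933 = 855.7 units

855.7 units


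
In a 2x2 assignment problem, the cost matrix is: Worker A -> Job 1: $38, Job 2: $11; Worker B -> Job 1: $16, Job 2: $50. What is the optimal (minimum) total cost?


Option 1: A->1 + B->2 = $38 + $50 = $88
Option 2: A->2 + B->1 = $11 + $16 = $27
Min cost = min($88, $27) = $27

$27


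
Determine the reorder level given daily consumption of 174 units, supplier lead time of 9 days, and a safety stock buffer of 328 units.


Formula: ROP = (Daily Demand * Lead Time) + Safety Stock
Demand during lead time = 174 * 9 = 1566 units
ROP = 1566 + 328 = 1894 units

1894 units


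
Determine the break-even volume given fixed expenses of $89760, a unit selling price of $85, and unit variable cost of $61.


Formula: BEQ = Fixed Costs / (Price - Variable Cost)
Contribution margin = $85 - $61 = $24/unit
BEQ = ceil($89760 / $24/unit) = ceil(3740.0) = 3740 units

3740 units


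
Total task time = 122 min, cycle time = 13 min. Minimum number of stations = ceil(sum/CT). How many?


Formula: N_min = ceil(Sum of Task Times / Cycle Time)
N_min = ceil(122 min / 13 min) = ceil(9.3846)
N_min = 10 stations

10


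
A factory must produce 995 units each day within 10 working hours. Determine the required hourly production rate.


Formula: Production Rate = Daily Demand / Available Hours
Rate = 995 units/day / 10 hours/day
Rate = 99.5 units/hour

99.5 units/hour


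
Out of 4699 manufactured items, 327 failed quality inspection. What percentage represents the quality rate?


Formula: Quality Rate = Good Pieces / Total Pieces * 100
Good pieces = 4699 - 327 = 4372
QR = 4372 / 4699 * 100 = 93.0%

93.0%


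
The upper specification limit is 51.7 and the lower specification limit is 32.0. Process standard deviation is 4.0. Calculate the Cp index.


Cp = (51.7 - 32.0) / (6 * 4.0)

0.82


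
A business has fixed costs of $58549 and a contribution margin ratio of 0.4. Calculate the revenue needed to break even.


Formula: BER = Fixed Costs / Contribution Margin Ratio
BER = $58549 / 0.4
BER = $146372.50 (to the nearest cent)

$146372.50


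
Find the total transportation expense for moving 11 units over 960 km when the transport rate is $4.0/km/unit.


TC = dist * cost * units = 960 * 4.0 * 11 = $42240.00

$42240.00


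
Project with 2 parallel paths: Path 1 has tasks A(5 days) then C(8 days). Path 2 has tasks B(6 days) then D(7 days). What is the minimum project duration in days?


Path 1 = 5 + 8 = 13 days
Path 2 = 6 + 7 = 13 days
Duration = max(13, 13) = 13 days

13 days


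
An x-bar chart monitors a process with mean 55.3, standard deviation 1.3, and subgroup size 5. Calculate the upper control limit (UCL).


UCL = 55.3 + 3 * 1.3 / sqrt(5)

57.04


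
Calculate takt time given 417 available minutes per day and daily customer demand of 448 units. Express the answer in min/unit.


Formula: Takt Time = Available Production Time / Customer Demand
Takt = 417 min/day / 448 units/day
Takt = 0.93 min/unit

0.93 min/unit


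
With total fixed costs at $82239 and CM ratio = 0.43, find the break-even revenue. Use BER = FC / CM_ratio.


Formula: BER = Fixed Costs / Contribution Margin Ratio
BER = $82239 / 0.43
BER = $191253.49 (to the nearest cent)

$191253.49


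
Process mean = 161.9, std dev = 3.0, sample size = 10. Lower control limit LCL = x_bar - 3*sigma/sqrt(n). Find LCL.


LCL = 161.9 - 3 * 3.0 / sqrt(10)

159.05


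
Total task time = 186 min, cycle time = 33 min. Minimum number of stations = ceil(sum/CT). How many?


Formula: N_min = ceil(Sum of Task Times / Cycle Time)
N_min = ceil(186 min / 33 min) = ceil(5.6364)
N_min = 6 stations

6


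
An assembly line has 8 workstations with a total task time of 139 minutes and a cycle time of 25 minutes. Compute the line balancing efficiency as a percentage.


Formula: Efficiency = Sum of Task Times / (N_stations * CT) * 100
Total station capacity = 8 stations * 25 min = 200 min
Efficiency = 139 / 200 * 100 = 69.5%

69.5%


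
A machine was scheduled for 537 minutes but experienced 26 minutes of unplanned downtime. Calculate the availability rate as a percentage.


Formula: Availability = (Planned Time - Downtime) / Planned Time * 100
Uptime = 537 - 26 = 511 min
Availability = 511 / 537 * 100 = 95.2%

95.2%


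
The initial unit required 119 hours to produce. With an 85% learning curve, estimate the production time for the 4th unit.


Formula: T_n = T_1 * (learning_rate)^(log2(n)) where learning_rate = rate/100
Doublings = log2(4) = 2
T_n = 119 * 0.85^2
T_n = 119 * 0.7225 = 86.0 hours

86.0 hours


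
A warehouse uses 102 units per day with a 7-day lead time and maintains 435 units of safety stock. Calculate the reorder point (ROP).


Formula: ROP = (Daily Demand * Lead Time) + Safety Stock
Demand during lead time = 102 * 7 = 714 units
ROP = 714 + 435 = 1149 units

1149 units


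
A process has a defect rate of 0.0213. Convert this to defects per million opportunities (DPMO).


DPMO = defect_rate * 1000000 = 0.0213 * 1000000

21300


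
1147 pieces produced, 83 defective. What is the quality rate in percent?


Formula: Quality Rate = Good Pieces / Total Pieces * 100
Good pieces = 1147 - 83 = 1064
QR = 1064 / 1147 * 100 = 92.8%

92.8%


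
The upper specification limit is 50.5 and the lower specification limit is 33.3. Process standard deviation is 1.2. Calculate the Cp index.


Cp = (50.5 - 33.3) / (6 * 1.2)

2.39


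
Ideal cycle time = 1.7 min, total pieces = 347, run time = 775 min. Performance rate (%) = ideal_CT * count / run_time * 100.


Formula: Performance = (Ideal CT * Total Count) / Run Time * 100
Ideal output time = 1.7 * 347 = 589.9 min
Performance = 589.9 / 775 * 100 = 76.1%

76.1%


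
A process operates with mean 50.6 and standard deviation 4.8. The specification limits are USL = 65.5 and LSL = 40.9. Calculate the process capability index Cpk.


Cpu = (65.5 - 50.6) / (3 * 4.8) = 1.03
Cpl = (50.6 - 40.9) / (3 * 4.8) = 0.67
Cpk = min(1.03, 0.67) = 0.67

0.67


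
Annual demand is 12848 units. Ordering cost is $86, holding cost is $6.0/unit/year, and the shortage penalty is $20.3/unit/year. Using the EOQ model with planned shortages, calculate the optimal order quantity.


Formula: EOQ* = sqrt(2DS/H) * sqrt((H+P)/P)
Base EOQ = sqrt(2*12848*86/6.0) = 606.88 units
Correction = sqrt((6.0+20.3)/20.3) = 1.13823
EOQ* = 606.88 * 1.13823 = 690.8 units

690.8 units


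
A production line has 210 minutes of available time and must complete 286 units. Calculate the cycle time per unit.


Formula: CT = Available Time / Number of Units
CT = 210 min / 286 units
CT = 0.73 min/unit

0.73 min/unit


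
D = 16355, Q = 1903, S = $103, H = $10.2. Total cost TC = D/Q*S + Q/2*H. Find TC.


TC = 16355/1903 * 103 + 1903/2 * 10.2

$10590.52


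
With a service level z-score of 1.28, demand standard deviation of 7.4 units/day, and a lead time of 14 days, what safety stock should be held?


Formula: SS = z * sigma_d * sqrt(LT)
sqrt(LT) = sqrt(14) = 3.7417
SS = 1.28 * 7.4 * 3.7417
SS = 35.4 units

35.4 units


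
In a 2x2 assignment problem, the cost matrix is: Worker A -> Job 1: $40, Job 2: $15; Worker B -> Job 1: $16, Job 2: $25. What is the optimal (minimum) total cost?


Option 1: A->1 + B->2 = $40 + $25 = $65
Option 2: A->2 + B->1 = $15 + $16 = $31
Min cost = min($65, $31) = $31

$31


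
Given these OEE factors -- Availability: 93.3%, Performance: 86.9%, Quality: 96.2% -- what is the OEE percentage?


Formula: OEE = Availability * Performance * Quality / 10000
A * P = 93.3% * 86.9% / 100 = 81.08%
OEE = 81.08% * 96.2% / 100 = 78.0%

78.0%


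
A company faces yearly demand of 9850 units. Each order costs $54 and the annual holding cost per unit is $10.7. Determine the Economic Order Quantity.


Formula: EOQ = sqrt(2 * D * S / H)
Numerator: 2 * 9850 * 54 = 1063800
2DS/H = 1063800 / 10.7 = 99420.6
EOQ = sqrt(99420.6) = 315.3 units

315.3 units


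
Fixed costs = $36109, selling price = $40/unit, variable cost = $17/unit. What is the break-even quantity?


Formula: BEQ = Fixed Costs / (Price - Variable Cost)
Contribution margin = $40 - $17 = $23/unit
BEQ = ceil($36109 / $23/unit) = ceil(1569.96) = 1570 units

1570 units


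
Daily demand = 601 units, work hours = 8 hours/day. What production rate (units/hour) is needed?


Formula: Production Rate = Daily Demand / Available Hours
Rate = 601 units/day / 8 hours/day
Rate = 75.1 units/hour

75.1 units/hour


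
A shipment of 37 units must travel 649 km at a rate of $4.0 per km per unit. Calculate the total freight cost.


TC = dist * cost * units = 649 * 4.0 * 37 = $96052.00

$96052.00


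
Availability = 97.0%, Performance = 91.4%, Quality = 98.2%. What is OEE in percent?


Formula: OEE = Availability * Performance * Quality / 10000
A * P = 97.0% * 91.4% / 100 = 88.66%
OEE = 88.66% * 98.2% / 100 = 87.1%

87.1%


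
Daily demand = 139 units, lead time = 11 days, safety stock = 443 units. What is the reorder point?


Formula: ROP = (Daily Demand * Lead Time) + Safety Stock
Demand during lead time = 139 * 11 = 1529 units
ROP = 1529 + 443 = 1972 units

1972 units


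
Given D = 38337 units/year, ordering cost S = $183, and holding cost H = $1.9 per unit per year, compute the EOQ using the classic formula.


Formula: EOQ = sqrt(2 * D * S / H)
Numerator: 2 * 38337 * 183 = 14031342
2DS/H = 14031342 / 1.9 = 7384916.8
EOQ = sqrt(7384916.8) = 2717.5 units

2717.5 units


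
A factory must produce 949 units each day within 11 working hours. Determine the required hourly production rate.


Formula: Production Rate = Daily Demand / Available Hours
Rate = 949 units/day / 11 hours/day
Rate = 86.3 units/hour

86.3 units/hour


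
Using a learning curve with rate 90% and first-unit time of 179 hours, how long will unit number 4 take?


Formula: T_n = T_1 * (learning_rate)^(log2(n)) where learning_rate = rate/100
Doublings = log2(4) = 2
T_n = 179 * 0.9^2
T_n = 179 * 0.81 = 145.0 hours

145.0 hours


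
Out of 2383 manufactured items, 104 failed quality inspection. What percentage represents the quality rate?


Formula: Quality Rate = Good Pieces / Total Pieces * 100
Good pieces = 2383 - 104 = 2279
QR = 2279 / 2383 * 100 = 95.6%

95.6%


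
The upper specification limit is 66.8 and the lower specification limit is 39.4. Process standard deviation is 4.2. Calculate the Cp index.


Cp = (66.8 - 39.4) / (6 * 4.2)

1.09


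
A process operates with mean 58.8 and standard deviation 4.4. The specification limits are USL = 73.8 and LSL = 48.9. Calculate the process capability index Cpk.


Cpu = (73.8 - 58.8) / (3 * 4.4) = 1.14
Cpl = (58.8 - 48.9) / (3 * 4.4) = 0.75
Cpk = min(1.14, 0.75) = 0.75

0.75


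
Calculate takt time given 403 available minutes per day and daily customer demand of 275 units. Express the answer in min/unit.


Formula: Takt Time = Available Production Time / Customer Demand
Takt = 403 min/day / 275 units/day
Takt = 1.47 min/unit

1.47 min/unit


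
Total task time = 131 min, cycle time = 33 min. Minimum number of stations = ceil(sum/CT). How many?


Formula: N_min = ceil(Sum of Task Times / Cycle Time)
N_min = ceil(131 min / 33 min) = ceil(3.9697)
N_min = 4 stations

4


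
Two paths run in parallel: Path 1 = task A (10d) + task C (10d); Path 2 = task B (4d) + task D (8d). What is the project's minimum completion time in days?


Path 1 = 10 + 10 = 20 days
Path 2 = 4 + 8 = 12 days
Duration = max(20, 12) = 20 days

20 days


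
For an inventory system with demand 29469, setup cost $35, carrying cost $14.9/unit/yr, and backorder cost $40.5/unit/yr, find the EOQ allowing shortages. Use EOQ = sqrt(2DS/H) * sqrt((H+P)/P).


Formula: EOQ* = sqrt(2DS/H) * sqrt((H+P)/P)
Base EOQ = sqrt(2*29469*35/14.9) = 372.08 units
Correction = sqrt((14.9+40.5)/40.5) = 1.16957
EOQ* = 372.08 * 1.16957 = 435.2 units

435.2 units


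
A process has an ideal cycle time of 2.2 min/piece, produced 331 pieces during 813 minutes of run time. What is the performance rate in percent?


Formula: Performance = (Ideal CT * Total Count) / Run Time * 100
Ideal output time = 2.2 * 331 = 728.2 min
Performance = 728.2 / 813 * 100 = 89.6%

89.6%


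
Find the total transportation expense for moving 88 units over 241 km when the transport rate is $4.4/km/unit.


TC = dist * cost * units = 241 * 4.4 * 88 = $93315.20

$93315.20


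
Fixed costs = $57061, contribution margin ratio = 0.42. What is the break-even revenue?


Formula: BER = Fixed Costs / Contribution Margin Ratio
BER = $57061 / 0.42
BER = $135859.52 (to the nearest cent)

$135859.52


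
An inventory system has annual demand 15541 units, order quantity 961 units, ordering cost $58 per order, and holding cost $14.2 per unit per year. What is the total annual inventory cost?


TC = 15541/961 * 58 + 961/2 * 14.2

$7761.06


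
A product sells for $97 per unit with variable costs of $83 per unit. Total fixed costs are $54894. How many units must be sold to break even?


Formula: BEQ = Fixed Costs / (Price - Variable Cost)
Contribution margin = $97 - $83 = $14/unit
BEQ = ceil($54894 / $14/unit) = ceil(3921.0) = 3921 units

3921 units


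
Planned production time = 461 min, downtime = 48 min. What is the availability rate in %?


Formula: Availability = (Planned Time - Downtime) / Planned Time * 100
Uptime = 461 - 48 = 413 min
Availability = 413 / 461 * 100 = 89.6%

89.6%


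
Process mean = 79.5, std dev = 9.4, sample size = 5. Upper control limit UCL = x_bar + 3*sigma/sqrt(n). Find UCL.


UCL = 79.5 + 3 * 9.4 / sqrt(5)

92.11


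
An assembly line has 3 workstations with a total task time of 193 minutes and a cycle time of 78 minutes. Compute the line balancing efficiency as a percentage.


Formula: Efficiency = Sum of Task Times / (N_stations * CT) * 100
Total station capacity = 3 stations * 78 min = 234 min
Efficiency = 193 / 234 * 100 = 82.5%

82.5%


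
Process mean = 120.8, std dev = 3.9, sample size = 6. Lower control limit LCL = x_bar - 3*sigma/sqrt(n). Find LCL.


LCL = 120.8 - 3 * 3.9 / sqrt(6)

116.02


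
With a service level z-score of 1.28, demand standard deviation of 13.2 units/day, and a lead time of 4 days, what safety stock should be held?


Formula: SS = z * sigma_d * sqrt(LT)
sqrt(LT) = sqrt(4) = 2.0
SS = 1.28 * 13.2 * 2.0
SS = 33.8 units

33.8 units


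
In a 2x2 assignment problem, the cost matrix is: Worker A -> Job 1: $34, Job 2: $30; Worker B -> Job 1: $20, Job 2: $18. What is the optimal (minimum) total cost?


Option 1: A->1 + B->2 = $34 + $18 = $52
Option 2: A->2 + B->1 = $30 + $20 = $50
Min cost = min($52, $50) = $50

$50


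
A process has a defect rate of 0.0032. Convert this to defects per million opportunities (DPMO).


DPMO = defect_rate * 1000000 = 0.0032 * 1000000

3200


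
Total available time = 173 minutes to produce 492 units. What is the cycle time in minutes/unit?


Formula: CT = Available Time / Number of Units
CT = 173 min / 492 units
CT = 0.35 min/unit

0.35 min/unit


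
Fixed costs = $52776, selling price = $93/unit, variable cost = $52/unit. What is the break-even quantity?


Formula: BEQ = Fixed Costs / (Price - Variable Cost)
Contribution margin = $93 - $52 = $41/unit
BEQ = ceil($52776 / $41/unit) = ceil(1287.22) = 1288 units

1288 units


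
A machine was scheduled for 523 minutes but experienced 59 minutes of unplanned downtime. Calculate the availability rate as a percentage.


Formula: Availability = (Planned Time - Downtime) / Planned Time * 100
Uptime = 523 - 59 = 464 min
Availability = 464 / 523 * 100 = 88.7%

88.7%


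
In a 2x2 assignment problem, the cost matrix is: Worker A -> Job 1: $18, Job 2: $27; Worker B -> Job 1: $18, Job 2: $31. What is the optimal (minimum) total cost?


Option 1: A->1 + B->2 = $18 + $31 = $49
Option 2: A->2 + B->1 = $27 + $18 = $45
Min cost = min($49, $45) = $45

$45


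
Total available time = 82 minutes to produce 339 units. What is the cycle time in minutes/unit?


Formula: CT = Available Time / Number of Units
CT = 82 min / 339 units
CT = 0.24 min/unit

0.24 min/unit


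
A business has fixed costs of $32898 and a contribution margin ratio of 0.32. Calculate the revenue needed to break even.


Formula: BER = Fixed Costs / Contribution Margin Ratio
BER = $32898 / 0.32
BER = $102806.25 (to the nearest cent)

$102806.25


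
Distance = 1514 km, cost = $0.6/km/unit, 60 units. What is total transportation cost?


TC = dist * cost * units = 1514 * 0.6 * 60 = $54504.00

$54504.00


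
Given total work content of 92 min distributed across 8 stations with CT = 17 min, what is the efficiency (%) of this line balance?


Formula: Efficiency = Sum of Task Times / (N_stations * CT) * 100
Total station capacity = 8 stations * 17 min = 136 min
Efficiency = 92 / 136 * 100 = 67.6%

67.6%


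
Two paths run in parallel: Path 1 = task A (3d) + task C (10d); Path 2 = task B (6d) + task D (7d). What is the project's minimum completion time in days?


Path 1 = 3 + 10 = 13 days
Path 2 = 6 + 7 = 13 days
Duration = max(13, 13) = 13 days

13 days


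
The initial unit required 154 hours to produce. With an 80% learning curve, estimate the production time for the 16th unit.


Formula: T_n = T_1 * (learning_rate)^(log2(n)) where learning_rate = rate/100
Doublings = log2(16) = 4
T_n = 154 * 0.8^4
T_n = 154 * 0.4096 = 63.1 hours

63.1 hours


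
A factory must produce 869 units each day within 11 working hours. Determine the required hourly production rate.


Formula: Production Rate = Daily Demand / Available Hours
Rate = 869 units/day / 11 hours/day
Rate = 79.0 units/hour

79.0 units/hour


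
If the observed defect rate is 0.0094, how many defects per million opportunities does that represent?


DPMO = defect_rate * 1000000 = 0.0094 * 1000000

9400


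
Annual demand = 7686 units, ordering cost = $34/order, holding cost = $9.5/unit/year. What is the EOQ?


Formula: EOQ = sqrt(2 * D * S / H)
Numerator: 2 * 7686 * 34 = 522648
2DS/H = 522648 / 9.5 = 55015.6
EOQ = sqrt(55015.6) = 234.6 units

234.6 units


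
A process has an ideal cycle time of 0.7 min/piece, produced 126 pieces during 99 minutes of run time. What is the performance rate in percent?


Formula: Performance = (Ideal CT * Total Count) / Run Time * 100
Ideal output time = 0.7 * 126 = 88.2 min
Performance = 88.2 / 99 * 100 = 89.1%

89.1%


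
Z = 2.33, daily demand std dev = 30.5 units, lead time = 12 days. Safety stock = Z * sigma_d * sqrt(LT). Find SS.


Formula: SS = z * sigma_d * sqrt(LT)
sqrt(LT) = sqrt(12) = 3.4641
SS = 2.33 * 30.5 * 3.4641
SS = 246.2 units

246.2 units


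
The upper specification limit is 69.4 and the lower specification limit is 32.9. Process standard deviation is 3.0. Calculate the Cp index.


Cp = (69.4 - 32.9) / (6 * 3.0)

2.03


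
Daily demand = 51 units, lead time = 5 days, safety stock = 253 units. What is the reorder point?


Formula: ROP = (Daily Demand * Lead Time) + Safety Stock
Demand during lead time = 51 * 5 = 255 units
ROP = 255 + 253 = 508 units

508 units


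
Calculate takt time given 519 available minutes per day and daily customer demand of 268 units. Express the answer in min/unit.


Formula: Takt Time = Available Production Time / Customer Demand
Takt = 519 min/day / 268 units/day
Takt = 1.94 min/unit

1.94 min/unit


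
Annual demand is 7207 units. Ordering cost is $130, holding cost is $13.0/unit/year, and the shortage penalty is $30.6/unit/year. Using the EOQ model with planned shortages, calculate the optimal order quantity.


Formula: EOQ* = sqrt(2DS/H) * sqrt((H+P)/P)
Base EOQ = sqrt(2*7207*130/13.0) = 379.66 units
Correction = sqrt((13.0+30.6)/30.6) = 1.19367
EOQ* = 379.66 * 1.19367 = 453.2 units

453.2 units


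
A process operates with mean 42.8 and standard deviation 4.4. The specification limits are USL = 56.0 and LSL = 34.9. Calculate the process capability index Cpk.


Cpu = (56.0 - 42.8) / (3 * 4.4) = 1.0
Cpl = (42.8 - 34.9) / (3 * 4.4) = 0.6
Cpk = min(1.0, 0.6) = 0.6

0.6


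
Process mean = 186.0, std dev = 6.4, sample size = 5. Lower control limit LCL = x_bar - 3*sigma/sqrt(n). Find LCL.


LCL = 186.0 - 3 * 6.4 / sqrt(5)

177.41


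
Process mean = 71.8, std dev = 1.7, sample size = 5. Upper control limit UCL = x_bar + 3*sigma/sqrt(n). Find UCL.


UCL = 71.8 + 3 * 1.7 / sqrt(5)

74.08


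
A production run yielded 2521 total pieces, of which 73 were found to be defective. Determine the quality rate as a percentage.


Formula: Quality Rate = Good Pieces / Total Pieces * 100
Good pieces = 2521 - 73 = 2448
QR = 2448 / 2521 * 100 = 97.1%

97.1%


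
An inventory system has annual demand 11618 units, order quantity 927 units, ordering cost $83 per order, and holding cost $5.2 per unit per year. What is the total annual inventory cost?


TC = 11618/927 * 83 + 927/2 * 5.2

$3450.43


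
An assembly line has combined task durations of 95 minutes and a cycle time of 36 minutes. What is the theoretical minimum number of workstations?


Formula: N_min = ceil(Sum of Task Times / Cycle Time)
N_min = ceil(95 min / 36 min) = ceil(2.6389)
N_min = 3 stations

3


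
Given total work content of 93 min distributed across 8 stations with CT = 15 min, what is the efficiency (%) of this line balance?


Formula: Efficiency = Sum of Task Times / (N_stations * CT) * 100
Total station capacity = 8 stations * 15 min = 120 min
Efficiency = 93 / 120 * 100 = 77.5%

77.5%


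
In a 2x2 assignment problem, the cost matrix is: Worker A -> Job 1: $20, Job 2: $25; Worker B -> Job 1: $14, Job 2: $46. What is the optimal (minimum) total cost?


Option 1: A->1 + B->2 = $20 + $46 = $66
Option 2: A->2 + B->1 = $25 + $14 = $39
Min cost = min($66, $39) = $39

$39


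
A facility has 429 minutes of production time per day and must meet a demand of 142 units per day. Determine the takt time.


Formula: Takt Time = Available Production Time / Customer Demand
Takt = 429 min/day / 142 units/day
Takt = 3.02 min/unit

3.02 min/unit


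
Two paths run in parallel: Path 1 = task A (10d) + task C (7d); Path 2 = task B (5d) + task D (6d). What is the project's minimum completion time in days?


Path 1 = 10 + 7 = 17 days
Path 2 = 5 + 6 = 11 days
Duration = max(17, 11) = 17 days

17 days


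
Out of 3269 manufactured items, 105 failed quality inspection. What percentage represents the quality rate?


Formula: Quality Rate = Good Pieces / Total Pieces * 100
Good pieces = 3269 - 105 = 3164
QR = 3164 / 3269 * 100 = 96.8%

96.8%


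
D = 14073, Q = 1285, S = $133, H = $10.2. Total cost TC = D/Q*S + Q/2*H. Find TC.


TC = 14073/1285 * 133 + 1285/2 * 10.2

$8010.08


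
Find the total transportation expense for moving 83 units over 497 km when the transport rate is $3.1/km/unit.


TC = dist * cost * units = 497 * 3.1 * 83 = $127878.10

$127878.10


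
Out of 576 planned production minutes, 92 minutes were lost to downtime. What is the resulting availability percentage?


Formula: Availability = (Planned Time - Downtime) / Planned Time * 100
Uptime = 576 - 92 = 484 min
Availability = 484 / 576 * 100 = 84.0%

84.0%


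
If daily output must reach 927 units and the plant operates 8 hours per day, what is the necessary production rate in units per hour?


Formula: Production Rate = Daily Demand / Available Hours
Rate = 927 units/day / 8 hours/day
Rate = 115.9 units/hour

115.9 units/hour


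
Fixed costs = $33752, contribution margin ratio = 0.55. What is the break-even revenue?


Formula: BER = Fixed Costs / Contribution Margin Ratio
BER = $33752 / 0.55
BER = $61367.27 (to the nearest cent)

$61367.27


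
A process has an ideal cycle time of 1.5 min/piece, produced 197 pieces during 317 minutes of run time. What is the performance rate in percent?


Formula: Performance = (Ideal CT * Total Count) / Run Time * 100
Ideal output time = 1.5 * 197 = 295.5 min
Performance = 295.5 / 317 * 100 = 93.2%

93.2%


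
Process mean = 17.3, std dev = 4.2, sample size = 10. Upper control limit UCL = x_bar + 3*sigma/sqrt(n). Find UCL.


UCL = 17.3 + 3 * 4.2 / sqrt(10)

21.28


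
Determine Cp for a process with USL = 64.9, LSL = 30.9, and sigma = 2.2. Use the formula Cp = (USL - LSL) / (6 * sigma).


Cp = (64.9 - 30.9) / (6 * 2.2)

2.58


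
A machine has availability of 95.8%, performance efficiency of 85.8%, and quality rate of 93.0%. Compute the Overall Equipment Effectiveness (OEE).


Formula: OEE = Availability * Performance * Quality / 10000
A * P = 95.8% * 85.8% / 100 = 82.2%
OEE = 82.2% * 93.0% / 100 = 76.4%

76.4%


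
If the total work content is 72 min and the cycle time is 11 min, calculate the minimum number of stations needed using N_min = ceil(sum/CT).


Formula: N_min = ceil(Sum of Task Times / Cycle Time)
N_min = ceil(72 min / 11 min) = ceil(6.5455)
N_min = 7 stations

7


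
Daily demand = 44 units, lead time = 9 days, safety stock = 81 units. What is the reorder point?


Formula: ROP = (Daily Demand * Lead Time) + Safety Stock
Demand during lead time = 44 * 9 = 396 units
ROP = 396 + 81 = 477 units

477 units


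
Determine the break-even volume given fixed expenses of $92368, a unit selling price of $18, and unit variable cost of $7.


Formula: BEQ = Fixed Costs / (Price - Variable Cost)
Contribution margin = $18 - $7 = $11/unit
BEQ = ceil($92368 / $11/unit) = ceil(8397.09) = 8398 units

8398 units


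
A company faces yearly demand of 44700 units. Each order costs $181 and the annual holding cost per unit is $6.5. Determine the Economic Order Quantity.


Formula: EOQ = sqrt(2 * D * S / H)
Numerator: 2 * 44700 * 181 = 16181400
2DS/H = 16181400 / 6.5 = 2489446.2
EOQ = sqrt(2489446.2) = 1577.8 units

1577.8 units


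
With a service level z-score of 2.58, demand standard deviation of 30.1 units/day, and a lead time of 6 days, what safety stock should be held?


Formula: SS = z * sigma_d * sqrt(LT)
sqrt(LT) = sqrt(6) = 2.4495
SS = 2.58 * 30.1 * 2.4495
SS = 190.2 units

190.2 units


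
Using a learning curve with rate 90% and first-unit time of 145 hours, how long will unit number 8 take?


Formula: T_n = T_1 * (learning_rate)^(log2(n)) where learning_rate = rate/100
Doublings = log2(8) = 3
T_n = 145 * 0.9^3
T_n = 145 * 0.729 = 105.7 hours

105.7 hours


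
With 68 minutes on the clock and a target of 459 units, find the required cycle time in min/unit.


Formula: CT = Available Time / Number of Units
CT = 68 min / 459 units
CT = 0.15 min/unit

0.15 min/unit


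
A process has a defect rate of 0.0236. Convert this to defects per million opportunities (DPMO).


DPMO = defect_rate * 1000000 = 0.0236 * 1000000

23600


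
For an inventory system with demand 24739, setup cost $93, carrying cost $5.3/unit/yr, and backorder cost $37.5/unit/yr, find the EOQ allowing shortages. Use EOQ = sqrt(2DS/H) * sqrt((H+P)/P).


Formula: EOQ* = sqrt(2DS/H) * sqrt((H+P)/P)
Base EOQ = sqrt(2*24739*93/5.3) = 931.77 units
Correction = sqrt((5.3+37.5)/37.5) = 1.06833
EOQ* = 931.77 * 1.06833 = 995.4 units

995.4 units


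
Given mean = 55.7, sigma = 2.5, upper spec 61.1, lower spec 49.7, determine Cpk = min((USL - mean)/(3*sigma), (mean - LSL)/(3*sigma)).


Cpu = (61.1 - 55.7) / (3 * 2.5) = 0.72
Cpl = (55.7 - 49.7) / (3 * 2.5) = 0.8
Cpk = min(0.72, 0.8) = 0.72

0.72


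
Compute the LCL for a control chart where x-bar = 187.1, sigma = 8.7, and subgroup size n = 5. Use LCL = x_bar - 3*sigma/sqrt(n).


LCL = 187.1 - 3 * 8.7 / sqrt(5)

175.43


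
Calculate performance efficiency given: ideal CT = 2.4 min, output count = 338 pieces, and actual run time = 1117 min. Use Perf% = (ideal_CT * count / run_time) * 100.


Formula: Performance = (Ideal CT * Total Count) / Run Time * 100
Ideal output time = 2.4 * 338 = 811.2 min
Performance = 811.2 / 1117 * 100 = 72.6%

72.6%


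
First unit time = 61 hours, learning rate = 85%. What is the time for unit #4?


Formula: T_n = T_1 * (learning_rate)^(log2(n)) where learning_rate = rate/100
Doublings = log2(4) = 2
T_n = 61 * 0.85^2
T_n = 61 * 0.7225 = 44.1 hours

44.1 hours


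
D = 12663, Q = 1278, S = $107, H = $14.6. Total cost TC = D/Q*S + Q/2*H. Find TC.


TC = 12663/1278 * 107 + 1278/2 * 14.6

$10389.60


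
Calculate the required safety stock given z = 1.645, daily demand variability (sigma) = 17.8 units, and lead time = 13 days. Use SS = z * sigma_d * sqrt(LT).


Formula: SS = z * sigma_d * sqrt(LT)
sqrt(LT) = sqrt(13) = 3.6056
SS = 1.645 * 17.8 * 3.6056
SS = 105.6 units

105.6 units


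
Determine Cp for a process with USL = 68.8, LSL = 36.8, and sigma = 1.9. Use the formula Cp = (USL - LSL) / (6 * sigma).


Cp = (68.8 - 36.8) / (6 * 1.9)

2.81


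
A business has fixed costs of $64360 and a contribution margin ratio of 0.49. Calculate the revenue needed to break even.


Formula: BER = Fixed Costs / Contribution Margin Ratio
BER = $64360 / 0.49
BER = $131346.94 (to the nearest cent)

$131346.94


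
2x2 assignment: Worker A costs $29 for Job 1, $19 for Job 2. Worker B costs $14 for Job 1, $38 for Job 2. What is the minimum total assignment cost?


Option 1: A->1 + B->2 = $29 + $38 = $67
Option 2: A->2 + B->1 = $19 + $14 = $33
Min cost = min($67, $33) = $33

$33


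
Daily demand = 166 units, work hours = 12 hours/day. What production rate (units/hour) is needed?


Formula: Production Rate = Daily Demand / Available Hours
Rate = 166 units/day / 12 hours/day
Rate = 13.8 units/hour

13.8 units/hour


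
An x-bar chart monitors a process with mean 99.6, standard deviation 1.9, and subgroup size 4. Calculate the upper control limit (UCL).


UCL = 99.6 + 3 * 1.9 / sqrt(4)

102.45


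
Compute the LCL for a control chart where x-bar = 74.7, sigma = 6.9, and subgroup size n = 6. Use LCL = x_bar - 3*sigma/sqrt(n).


LCL = 74.7 - 3 * 6.9 / sqrt(6)

66.25


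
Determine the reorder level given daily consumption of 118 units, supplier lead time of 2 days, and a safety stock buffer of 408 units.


Formula: ROP = (Daily Demand * Lead Time) + Safety Stock
Demand during lead time = 118 * 2 = 236 units
ROP = 236 + 408 = 644 units

644 units


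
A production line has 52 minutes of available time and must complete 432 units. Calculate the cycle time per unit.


Formula: CT = Available Time / Number of Units
CT = 52 min / 432 units
CT = 0.12 min/unit

0.12 min/unit


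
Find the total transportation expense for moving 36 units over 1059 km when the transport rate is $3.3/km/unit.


TC = dist * cost * units = 1059 * 3.3 * 36 = $125809.20

$125809.20


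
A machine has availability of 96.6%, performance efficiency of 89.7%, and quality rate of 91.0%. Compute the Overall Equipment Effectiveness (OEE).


Formula: OEE = Availability * Performance * Quality / 10000
A * P = 96.6% * 89.7% / 100 = 86.65%
OEE = 86.65% * 91.0% / 100 = 78.9%

78.9%


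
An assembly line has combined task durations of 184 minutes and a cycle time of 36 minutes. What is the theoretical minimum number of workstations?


Formula: N_min = ceil(Sum of Task Times / Cycle Time)
N_min = ceil(184 min / 36 min) = ceil(5.1111)
N_min = 6 stations

6


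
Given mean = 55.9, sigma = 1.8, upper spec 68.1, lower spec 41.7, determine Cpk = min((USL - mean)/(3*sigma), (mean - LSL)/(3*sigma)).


Cpu = (68.1 - 55.9) / (3 * 1.8) = 2.26
Cpl = (55.9 - 41.7) / (3 * 1.8) = 2.63
Cpk = min(2.26, 2.63) = 2.26

2.26


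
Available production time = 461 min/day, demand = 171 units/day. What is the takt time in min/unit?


Formula: Takt Time = Available Production Time / Customer Demand
Takt = 461 min/day / 171 units/day
Takt = 2.7 min/unit

2.7 min/unit
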